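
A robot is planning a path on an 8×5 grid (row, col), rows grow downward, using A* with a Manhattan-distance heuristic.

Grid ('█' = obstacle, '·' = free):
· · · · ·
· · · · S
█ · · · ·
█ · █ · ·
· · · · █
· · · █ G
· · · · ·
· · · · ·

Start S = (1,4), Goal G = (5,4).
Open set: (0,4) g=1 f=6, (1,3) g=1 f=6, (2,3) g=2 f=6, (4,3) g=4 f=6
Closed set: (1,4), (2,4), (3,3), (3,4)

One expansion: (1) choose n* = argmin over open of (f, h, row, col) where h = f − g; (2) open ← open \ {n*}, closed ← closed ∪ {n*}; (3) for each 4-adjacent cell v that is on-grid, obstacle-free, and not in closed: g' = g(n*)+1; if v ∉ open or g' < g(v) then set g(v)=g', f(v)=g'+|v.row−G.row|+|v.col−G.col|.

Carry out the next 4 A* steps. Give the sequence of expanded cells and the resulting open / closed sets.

step 1: expand (4,3) (f=6, h=2) → closed; open now [(0,4) g=1 f=6, (1,3) g=1 f=6, (2,3) g=2 f=6, (4,2) g=5 f=8]
step 2: expand (2,3) (f=6, h=4) → closed; open now [(0,4) g=1 f=6, (1,3) g=1 f=6, (2,2) g=3 f=8, (4,2) g=5 f=8]
step 3: expand (0,4) (f=6, h=5) → closed; open now [(0,3) g=2 f=8, (1,3) g=1 f=6, (2,2) g=3 f=8, (4,2) g=5 f=8]
step 4: expand (1,3) (f=6, h=5) → closed; open now [(0,3) g=2 f=8, (1,2) g=2 f=8, (2,2) g=3 f=8, (4,2) g=5 f=8]

order=[(4,3) → (2,3) → (0,4) → (1,3)]; open=[(0,3) g=2 f=8, (1,2) g=2 f=8, (2,2) g=3 f=8, (4,2) g=5 f=8]; closed=[(0,4), (1,3), (1,4), (2,3), (2,4), (3,3), (3,4), (4,3)]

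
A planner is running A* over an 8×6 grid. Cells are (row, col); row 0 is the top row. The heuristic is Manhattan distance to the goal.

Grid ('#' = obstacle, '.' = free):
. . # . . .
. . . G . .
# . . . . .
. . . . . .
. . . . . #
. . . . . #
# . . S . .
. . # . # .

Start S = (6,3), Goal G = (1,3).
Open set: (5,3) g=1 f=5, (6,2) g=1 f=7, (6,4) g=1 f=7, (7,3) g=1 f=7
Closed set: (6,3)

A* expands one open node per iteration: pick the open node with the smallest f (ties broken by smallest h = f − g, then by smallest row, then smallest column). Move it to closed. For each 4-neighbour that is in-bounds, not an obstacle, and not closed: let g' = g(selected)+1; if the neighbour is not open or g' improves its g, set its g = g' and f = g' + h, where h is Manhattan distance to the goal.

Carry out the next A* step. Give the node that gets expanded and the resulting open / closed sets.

step 1: expand (5,3) (f=5, h=4) → closed; open now [(4,3) g=2 f=5, (5,2) g=2 f=7, (5,4) g=2 f=7, (6,2) g=1 f=7, (6,4) g=1 f=7, (7,3) g=1 f=7]

expanded=(5,3); open=[(4,3) g=2 f=5, (5,2) g=2 f=7, (5,4) g=2 f=7, (6,2) g=1 f=7, (6,4) g=1 f=7, (7,3) g=1 f=7]; closed=[(5,3), (6,3)]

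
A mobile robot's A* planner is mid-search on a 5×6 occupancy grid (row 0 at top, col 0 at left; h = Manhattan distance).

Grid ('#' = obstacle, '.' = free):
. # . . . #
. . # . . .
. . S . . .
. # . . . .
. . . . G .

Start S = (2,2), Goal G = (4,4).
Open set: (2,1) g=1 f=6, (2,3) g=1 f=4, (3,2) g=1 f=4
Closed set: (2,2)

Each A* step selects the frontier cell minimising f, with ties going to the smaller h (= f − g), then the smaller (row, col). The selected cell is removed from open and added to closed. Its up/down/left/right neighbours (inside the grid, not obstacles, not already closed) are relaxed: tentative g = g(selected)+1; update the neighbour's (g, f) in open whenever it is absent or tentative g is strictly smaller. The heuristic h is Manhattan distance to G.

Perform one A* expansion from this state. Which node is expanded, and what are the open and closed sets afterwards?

expanded=(2,3); open=[(1,3) g=2 f=6, (2,1) g=1 f=6, (2,4) g=2 f=4, (3,2) g=1 f=4, (3,3) g=2 f=4]; closed=[(2,2), (2,3)]

step 1: expand (2,3) (f=4, h=3) → closed; open now [(1,3) g=2 f=6, (2,1) g=1 f=6, (2,4) g=2 f=4, (3,2) g=1 f=4, (3,3) g=2 f=4]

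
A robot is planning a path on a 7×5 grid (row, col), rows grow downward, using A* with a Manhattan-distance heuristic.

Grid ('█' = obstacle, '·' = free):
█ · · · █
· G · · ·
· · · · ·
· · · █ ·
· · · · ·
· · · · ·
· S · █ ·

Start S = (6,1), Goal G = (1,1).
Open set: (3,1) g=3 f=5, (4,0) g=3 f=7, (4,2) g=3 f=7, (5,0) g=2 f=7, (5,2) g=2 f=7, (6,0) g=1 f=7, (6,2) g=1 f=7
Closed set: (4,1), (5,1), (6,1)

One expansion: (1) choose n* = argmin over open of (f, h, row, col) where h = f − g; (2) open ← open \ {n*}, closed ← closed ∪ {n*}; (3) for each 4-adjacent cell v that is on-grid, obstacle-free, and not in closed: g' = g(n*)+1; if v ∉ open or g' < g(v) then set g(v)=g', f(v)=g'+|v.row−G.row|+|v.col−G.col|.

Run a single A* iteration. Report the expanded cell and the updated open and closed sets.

expanded=(3,1); open=[(2,1) g=4 f=5, (3,0) g=4 f=7, (3,2) g=4 f=7, (4,0) g=3 f=7, (4,2) g=3 f=7, (5,0) g=2 f=7, (5,2) g=2 f=7, (6,0) g=1 f=7, (6,2) g=1 f=7]; closed=[(3,1), (4,1), (5,1), (6,1)]

step 1: expand (3,1) (f=5, h=2) → closed; open now [(2,1) g=4 f=5, (3,0) g=4 f=7, (3,2) g=4 f=7, (4,0) g=3 f=7, (4,2) g=3 f=7, (5,0) g=2 f=7, (5,2) g=2 f=7, (6,0) g=1 f=7, (6,2) g=1 f=7]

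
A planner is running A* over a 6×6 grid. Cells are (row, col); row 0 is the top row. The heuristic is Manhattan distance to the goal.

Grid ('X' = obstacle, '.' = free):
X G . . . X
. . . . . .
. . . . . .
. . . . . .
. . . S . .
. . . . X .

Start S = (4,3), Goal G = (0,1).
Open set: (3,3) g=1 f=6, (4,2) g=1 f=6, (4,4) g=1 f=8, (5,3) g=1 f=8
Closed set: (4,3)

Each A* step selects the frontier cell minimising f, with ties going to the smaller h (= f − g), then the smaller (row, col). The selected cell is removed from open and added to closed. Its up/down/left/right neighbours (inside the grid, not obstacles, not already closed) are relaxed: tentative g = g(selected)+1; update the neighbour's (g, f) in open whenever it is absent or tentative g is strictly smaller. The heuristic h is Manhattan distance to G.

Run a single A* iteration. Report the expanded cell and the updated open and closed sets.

step 1: expand (3,3) (f=6, h=5) → closed; open now [(2,3) g=2 f=6, (3,2) g=2 f=6, (3,4) g=2 f=8, (4,2) g=1 f=6, (4,4) g=1 f=8, (5,3) g=1 f=8]

expanded=(3,3); open=[(2,3) g=2 f=6, (3,2) g=2 f=6, (3,4) g=2 f=8, (4,2) g=1 f=6, (4,4) g=1 f=8, (5,3) g=1 f=8]; closed=[(3,3), (4,3)]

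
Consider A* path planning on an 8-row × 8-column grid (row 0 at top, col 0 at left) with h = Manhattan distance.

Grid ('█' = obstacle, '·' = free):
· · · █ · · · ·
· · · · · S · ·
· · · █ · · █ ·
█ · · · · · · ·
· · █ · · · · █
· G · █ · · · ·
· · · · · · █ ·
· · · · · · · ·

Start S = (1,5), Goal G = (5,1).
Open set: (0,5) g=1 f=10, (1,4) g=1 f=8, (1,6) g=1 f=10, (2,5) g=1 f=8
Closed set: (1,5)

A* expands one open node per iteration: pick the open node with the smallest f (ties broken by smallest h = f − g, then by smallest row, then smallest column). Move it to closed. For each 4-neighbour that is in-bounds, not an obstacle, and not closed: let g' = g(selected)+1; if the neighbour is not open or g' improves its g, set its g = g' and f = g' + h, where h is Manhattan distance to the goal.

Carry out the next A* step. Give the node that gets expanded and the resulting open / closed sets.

expanded=(1,4); open=[(0,4) g=2 f=10, (0,5) g=1 f=10, (1,3) g=2 f=8, (1,6) g=1 f=10, (2,4) g=2 f=8, (2,5) g=1 f=8]; closed=[(1,4), (1,5)]

step 1: expand (1,4) (f=8, h=7) → closed; open now [(0,4) g=2 f=10, (0,5) g=1 f=10, (1,3) g=2 f=8, (1,6) g=1 f=10, (2,4) g=2 f=8, (2,5) g=1 f=8]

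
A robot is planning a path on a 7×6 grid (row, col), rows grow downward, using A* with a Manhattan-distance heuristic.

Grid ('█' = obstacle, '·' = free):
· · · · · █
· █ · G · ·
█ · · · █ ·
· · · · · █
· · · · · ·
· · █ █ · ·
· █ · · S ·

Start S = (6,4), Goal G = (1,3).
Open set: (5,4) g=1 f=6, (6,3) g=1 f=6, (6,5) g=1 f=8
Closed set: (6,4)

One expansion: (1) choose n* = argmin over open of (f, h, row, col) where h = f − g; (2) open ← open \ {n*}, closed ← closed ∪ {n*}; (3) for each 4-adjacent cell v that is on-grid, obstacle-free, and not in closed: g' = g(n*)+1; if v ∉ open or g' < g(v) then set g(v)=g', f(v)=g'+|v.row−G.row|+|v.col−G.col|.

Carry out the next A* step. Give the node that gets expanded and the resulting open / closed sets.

step 1: expand (5,4) (f=6, h=5) → closed; open now [(4,4) g=2 f=6, (5,5) g=2 f=8, (6,3) g=1 f=6, (6,5) g=1 f=8]

expanded=(5,4); open=[(4,4) g=2 f=6, (5,5) g=2 f=8, (6,3) g=1 f=6, (6,5) g=1 f=8]; closed=[(5,4), (6,4)]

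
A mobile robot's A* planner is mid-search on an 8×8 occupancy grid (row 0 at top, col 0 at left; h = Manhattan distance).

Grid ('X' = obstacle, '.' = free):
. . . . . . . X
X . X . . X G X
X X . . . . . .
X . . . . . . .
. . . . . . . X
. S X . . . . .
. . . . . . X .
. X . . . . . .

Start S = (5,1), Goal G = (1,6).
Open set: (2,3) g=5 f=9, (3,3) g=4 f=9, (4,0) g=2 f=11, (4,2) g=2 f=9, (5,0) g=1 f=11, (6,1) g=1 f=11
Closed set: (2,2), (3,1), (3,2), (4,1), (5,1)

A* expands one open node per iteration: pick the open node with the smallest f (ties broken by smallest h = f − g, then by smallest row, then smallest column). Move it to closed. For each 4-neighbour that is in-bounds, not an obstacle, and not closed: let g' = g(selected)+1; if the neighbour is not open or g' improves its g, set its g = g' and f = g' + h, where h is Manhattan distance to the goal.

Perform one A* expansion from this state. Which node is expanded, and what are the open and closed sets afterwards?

step 1: expand (2,3) (f=9, h=4) → closed; open now [(1,3) g=6 f=9, (2,4) g=6 f=9, (3,3) g=4 f=9, (4,0) g=2 f=11, (4,2) g=2 f=9, (5,0) g=1 f=11, (6,1) g=1 f=11]

expanded=(2,3); open=[(1,3) g=6 f=9, (2,4) g=6 f=9, (3,3) g=4 f=9, (4,0) g=2 f=11, (4,2) g=2 f=9, (5,0) g=1 f=11, (6,1) g=1 f=11]; closed=[(2,2), (2,3), (3,1), (3,2), (4,1), (5,1)]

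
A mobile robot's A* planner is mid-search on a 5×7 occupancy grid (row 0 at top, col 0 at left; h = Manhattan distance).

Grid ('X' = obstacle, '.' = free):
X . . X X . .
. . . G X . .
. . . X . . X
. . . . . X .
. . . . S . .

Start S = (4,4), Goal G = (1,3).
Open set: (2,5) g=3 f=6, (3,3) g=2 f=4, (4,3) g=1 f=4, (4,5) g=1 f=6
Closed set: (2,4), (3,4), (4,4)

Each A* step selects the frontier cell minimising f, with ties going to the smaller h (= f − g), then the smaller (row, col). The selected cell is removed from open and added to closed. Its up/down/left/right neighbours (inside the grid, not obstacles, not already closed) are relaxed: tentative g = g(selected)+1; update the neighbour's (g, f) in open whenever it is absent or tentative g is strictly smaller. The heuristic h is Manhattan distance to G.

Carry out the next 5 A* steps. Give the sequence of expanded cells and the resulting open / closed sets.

order=[(3,3) → (4,3) → (2,5) → (1,5) → (3,2)]; open=[(0,5) g=5 f=8, (1,6) g=5 f=8, (2,2) g=4 f=6, (3,1) g=4 f=8, (4,2) g=2 f=6, (4,5) g=1 f=6]; closed=[(1,5), (2,4), (2,5), (3,2), (3,3), (3,4), (4,3), (4,4)]

step 1: expand (3,3) (f=4, h=2) → closed; open now [(2,5) g=3 f=6, (3,2) g=3 f=6, (4,3) g=1 f=4, (4,5) g=1 f=6]
step 2: expand (4,3) (f=4, h=3) → closed; open now [(2,5) g=3 f=6, (3,2) g=3 f=6, (4,2) g=2 f=6, (4,5) g=1 f=6]
step 3: expand (2,5) (f=6, h=3) → closed; open now [(1,5) g=4 f=6, (3,2) g=3 f=6, (4,2) g=2 f=6, (4,5) g=1 f=6]
step 4: expand (1,5) (f=6, h=2) → closed; open now [(0,5) g=5 f=8, (1,6) g=5 f=8, (3,2) g=3 f=6, (4,2) g=2 f=6, (4,5) g=1 f=6]
step 5: expand (3,2) (f=6, h=3) → closed; open now [(0,5) g=5 f=8, (1,6) g=5 f=8, (2,2) g=4 f=6, (3,1) g=4 f=8, (4,2) g=2 f=6, (4,5) g=1 f=6]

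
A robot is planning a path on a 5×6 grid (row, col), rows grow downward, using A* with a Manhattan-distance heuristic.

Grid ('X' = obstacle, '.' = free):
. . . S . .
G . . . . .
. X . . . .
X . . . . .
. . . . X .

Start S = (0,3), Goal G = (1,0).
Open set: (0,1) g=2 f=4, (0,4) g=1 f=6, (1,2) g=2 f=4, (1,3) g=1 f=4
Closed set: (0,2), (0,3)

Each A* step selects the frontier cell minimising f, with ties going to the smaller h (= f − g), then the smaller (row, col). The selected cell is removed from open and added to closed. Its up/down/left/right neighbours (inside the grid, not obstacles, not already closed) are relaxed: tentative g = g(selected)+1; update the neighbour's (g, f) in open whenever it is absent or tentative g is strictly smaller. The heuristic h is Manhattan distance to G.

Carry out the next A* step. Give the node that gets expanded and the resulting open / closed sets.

step 1: expand (0,1) (f=4, h=2) → closed; open now [(0,0) g=3 f=4, (0,4) g=1 f=6, (1,1) g=3 f=4, (1,2) g=2 f=4, (1,3) g=1 f=4]

expanded=(0,1); open=[(0,0) g=3 f=4, (0,4) g=1 f=6, (1,1) g=3 f=4, (1,2) g=2 f=4, (1,3) g=1 f=4]; closed=[(0,1), (0,2), (0,3)]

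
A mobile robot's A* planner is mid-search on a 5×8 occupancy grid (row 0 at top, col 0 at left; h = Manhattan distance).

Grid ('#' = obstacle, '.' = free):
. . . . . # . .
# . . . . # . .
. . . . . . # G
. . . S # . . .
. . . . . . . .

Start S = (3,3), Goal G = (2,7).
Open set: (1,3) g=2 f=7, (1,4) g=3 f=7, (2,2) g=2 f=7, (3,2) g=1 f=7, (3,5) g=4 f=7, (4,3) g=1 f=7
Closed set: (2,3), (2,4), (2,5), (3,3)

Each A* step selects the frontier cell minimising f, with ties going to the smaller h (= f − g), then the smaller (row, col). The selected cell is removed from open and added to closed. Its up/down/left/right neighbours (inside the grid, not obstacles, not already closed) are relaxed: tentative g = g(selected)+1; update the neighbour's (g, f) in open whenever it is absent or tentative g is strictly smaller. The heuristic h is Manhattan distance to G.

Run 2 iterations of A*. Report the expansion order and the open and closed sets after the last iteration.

order=[(3,5) → (3,6)]; open=[(1,3) g=2 f=7, (1,4) g=3 f=7, (2,2) g=2 f=7, (3,2) g=1 f=7, (3,7) g=6 f=7, (4,3) g=1 f=7, (4,5) g=5 f=9, (4,6) g=6 f=9]; closed=[(2,3), (2,4), (2,5), (3,3), (3,5), (3,6)]

step 1: expand (3,5) (f=7, h=3) → closed; open now [(1,3) g=2 f=7, (1,4) g=3 f=7, (2,2) g=2 f=7, (3,2) g=1 f=7, (3,6) g=5 f=7, (4,3) g=1 f=7, (4,5) g=5 f=9]
step 2: expand (3,6) (f=7, h=2) → closed; open now [(1,3) g=2 f=7, (1,4) g=3 f=7, (2,2) g=2 f=7, (3,2) g=1 f=7, (3,7) g=6 f=7, (4,3) g=1 f=7, (4,5) g=5 f=9, (4,6) g=6 f=9]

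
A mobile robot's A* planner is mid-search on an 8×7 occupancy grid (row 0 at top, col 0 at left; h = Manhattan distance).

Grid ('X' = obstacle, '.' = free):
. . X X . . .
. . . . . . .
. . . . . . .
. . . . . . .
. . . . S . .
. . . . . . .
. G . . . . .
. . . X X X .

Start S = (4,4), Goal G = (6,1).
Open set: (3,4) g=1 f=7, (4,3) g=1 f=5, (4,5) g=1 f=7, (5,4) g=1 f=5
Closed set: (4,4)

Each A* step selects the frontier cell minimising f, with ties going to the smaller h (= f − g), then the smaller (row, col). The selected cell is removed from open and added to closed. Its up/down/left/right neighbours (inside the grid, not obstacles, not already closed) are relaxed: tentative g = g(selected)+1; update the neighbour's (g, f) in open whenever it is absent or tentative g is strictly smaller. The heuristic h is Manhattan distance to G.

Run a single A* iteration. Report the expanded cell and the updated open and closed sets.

step 1: expand (4,3) (f=5, h=4) → closed; open now [(3,3) g=2 f=7, (3,4) g=1 f=7, (4,2) g=2 f=5, (4,5) g=1 f=7, (5,3) g=2 f=5, (5,4) g=1 f=5]

expanded=(4,3); open=[(3,3) g=2 f=7, (3,4) g=1 f=7, (4,2) g=2 f=5, (4,5) g=1 f=7, (5,3) g=2 f=5, (5,4) g=1 f=5]; closed=[(4,3), (4,4)]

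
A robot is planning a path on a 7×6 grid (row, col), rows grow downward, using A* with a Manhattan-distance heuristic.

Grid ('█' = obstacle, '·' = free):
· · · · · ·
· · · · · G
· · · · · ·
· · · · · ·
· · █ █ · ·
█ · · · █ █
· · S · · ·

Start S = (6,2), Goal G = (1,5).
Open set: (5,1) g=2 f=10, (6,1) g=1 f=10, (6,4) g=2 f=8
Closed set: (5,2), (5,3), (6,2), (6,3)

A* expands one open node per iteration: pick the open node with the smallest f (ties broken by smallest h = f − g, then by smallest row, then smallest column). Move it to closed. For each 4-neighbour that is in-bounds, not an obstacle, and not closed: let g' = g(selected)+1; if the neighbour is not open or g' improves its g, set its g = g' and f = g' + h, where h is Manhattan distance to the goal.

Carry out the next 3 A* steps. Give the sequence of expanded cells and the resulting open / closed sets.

step 1: expand (6,4) (f=8, h=6) → closed; open now [(5,1) g=2 f=10, (6,1) g=1 f=10, (6,5) g=3 f=8]
step 2: expand (6,5) (f=8, h=5) → closed; open now [(5,1) g=2 f=10, (6,1) g=1 f=10]
step 3: expand (5,1) (f=10, h=8) → closed; open now [(4,1) g=3 f=10, (6,1) g=1 f=10]

order=[(6,4) → (6,5) → (5,1)]; open=[(4,1) g=3 f=10, (6,1) g=1 f=10]; closed=[(5,1), (5,2), (5,3), (6,2), (6,3), (6,4), (6,5)]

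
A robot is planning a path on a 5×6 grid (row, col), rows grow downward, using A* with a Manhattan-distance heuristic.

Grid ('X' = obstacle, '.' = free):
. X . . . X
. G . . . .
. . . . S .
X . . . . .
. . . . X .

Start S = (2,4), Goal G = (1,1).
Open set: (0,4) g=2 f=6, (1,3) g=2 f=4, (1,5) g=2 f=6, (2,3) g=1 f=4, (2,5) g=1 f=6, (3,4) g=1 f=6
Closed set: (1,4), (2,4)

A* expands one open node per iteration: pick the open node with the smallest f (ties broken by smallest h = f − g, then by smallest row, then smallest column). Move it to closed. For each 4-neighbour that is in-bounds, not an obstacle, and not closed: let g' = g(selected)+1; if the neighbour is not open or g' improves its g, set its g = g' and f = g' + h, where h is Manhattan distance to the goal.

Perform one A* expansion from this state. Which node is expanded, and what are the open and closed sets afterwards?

step 1: expand (1,3) (f=4, h=2) → closed; open now [(0,3) g=3 f=6, (0,4) g=2 f=6, (1,2) g=3 f=4, (1,5) g=2 f=6, (2,3) g=1 f=4, (2,5) g=1 f=6, (3,4) g=1 f=6]

expanded=(1,3); open=[(0,3) g=3 f=6, (0,4) g=2 f=6, (1,2) g=3 f=4, (1,5) g=2 f=6, (2,3) g=1 f=4, (2,5) g=1 f=6, (3,4) g=1 f=6]; closed=[(1,3), (1,4), (2,4)]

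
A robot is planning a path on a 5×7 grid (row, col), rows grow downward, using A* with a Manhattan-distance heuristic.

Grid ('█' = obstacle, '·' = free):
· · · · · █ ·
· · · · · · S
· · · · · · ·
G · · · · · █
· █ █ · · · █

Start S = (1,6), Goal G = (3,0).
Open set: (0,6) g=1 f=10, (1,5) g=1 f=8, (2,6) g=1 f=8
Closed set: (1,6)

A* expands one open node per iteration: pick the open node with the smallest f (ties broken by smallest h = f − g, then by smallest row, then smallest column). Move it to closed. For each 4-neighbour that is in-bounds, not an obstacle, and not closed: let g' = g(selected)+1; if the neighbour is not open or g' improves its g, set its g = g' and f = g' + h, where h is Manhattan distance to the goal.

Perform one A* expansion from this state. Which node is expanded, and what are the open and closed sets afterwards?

step 1: expand (1,5) (f=8, h=7) → closed; open now [(0,6) g=1 f=10, (1,4) g=2 f=8, (2,5) g=2 f=8, (2,6) g=1 f=8]

expanded=(1,5); open=[(0,6) g=1 f=10, (1,4) g=2 f=8, (2,5) g=2 f=8, (2,6) g=1 f=8]; closed=[(1,5), (1,6)]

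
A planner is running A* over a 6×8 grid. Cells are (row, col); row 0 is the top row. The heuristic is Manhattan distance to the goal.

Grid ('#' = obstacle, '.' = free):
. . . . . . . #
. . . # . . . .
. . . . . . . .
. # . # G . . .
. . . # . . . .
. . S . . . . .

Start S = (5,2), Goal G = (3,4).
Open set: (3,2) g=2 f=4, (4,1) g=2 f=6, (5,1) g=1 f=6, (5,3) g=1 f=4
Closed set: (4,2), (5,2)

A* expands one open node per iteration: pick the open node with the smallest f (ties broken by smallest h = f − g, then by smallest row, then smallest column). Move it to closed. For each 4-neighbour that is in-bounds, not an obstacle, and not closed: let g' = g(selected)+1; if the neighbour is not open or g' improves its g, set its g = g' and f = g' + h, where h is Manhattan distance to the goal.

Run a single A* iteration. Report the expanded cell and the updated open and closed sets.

step 1: expand (3,2) (f=4, h=2) → closed; open now [(2,2) g=3 f=6, (4,1) g=2 f=6, (5,1) g=1 f=6, (5,3) g=1 f=4]

expanded=(3,2); open=[(2,2) g=3 f=6, (4,1) g=2 f=6, (5,1) g=1 f=6, (5,3) g=1 f=4]; closed=[(3,2), (4,2), (5,2)]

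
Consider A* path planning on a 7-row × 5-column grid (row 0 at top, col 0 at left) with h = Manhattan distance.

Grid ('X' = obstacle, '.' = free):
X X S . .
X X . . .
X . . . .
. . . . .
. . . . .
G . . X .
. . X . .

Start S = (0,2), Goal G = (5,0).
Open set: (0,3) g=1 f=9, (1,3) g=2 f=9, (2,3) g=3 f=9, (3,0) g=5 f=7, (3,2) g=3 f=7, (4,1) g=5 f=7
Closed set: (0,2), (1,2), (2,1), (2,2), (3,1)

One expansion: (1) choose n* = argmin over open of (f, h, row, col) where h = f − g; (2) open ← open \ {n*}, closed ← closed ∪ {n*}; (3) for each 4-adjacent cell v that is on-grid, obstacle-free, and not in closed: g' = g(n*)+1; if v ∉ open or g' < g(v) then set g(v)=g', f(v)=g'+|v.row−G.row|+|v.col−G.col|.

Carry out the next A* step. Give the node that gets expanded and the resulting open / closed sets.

step 1: expand (3,0) (f=7, h=2) → closed; open now [(0,3) g=1 f=9, (1,3) g=2 f=9, (2,3) g=3 f=9, (3,2) g=3 f=7, (4,0) g=6 f=7, (4,1) g=5 f=7]

expanded=(3,0); open=[(0,3) g=1 f=9, (1,3) g=2 f=9, (2,3) g=3 f=9, (3,2) g=3 f=7, (4,0) g=6 f=7, (4,1) g=5 f=7]; closed=[(0,2), (1,2), (2,1), (2,2), (3,0), (3,1)]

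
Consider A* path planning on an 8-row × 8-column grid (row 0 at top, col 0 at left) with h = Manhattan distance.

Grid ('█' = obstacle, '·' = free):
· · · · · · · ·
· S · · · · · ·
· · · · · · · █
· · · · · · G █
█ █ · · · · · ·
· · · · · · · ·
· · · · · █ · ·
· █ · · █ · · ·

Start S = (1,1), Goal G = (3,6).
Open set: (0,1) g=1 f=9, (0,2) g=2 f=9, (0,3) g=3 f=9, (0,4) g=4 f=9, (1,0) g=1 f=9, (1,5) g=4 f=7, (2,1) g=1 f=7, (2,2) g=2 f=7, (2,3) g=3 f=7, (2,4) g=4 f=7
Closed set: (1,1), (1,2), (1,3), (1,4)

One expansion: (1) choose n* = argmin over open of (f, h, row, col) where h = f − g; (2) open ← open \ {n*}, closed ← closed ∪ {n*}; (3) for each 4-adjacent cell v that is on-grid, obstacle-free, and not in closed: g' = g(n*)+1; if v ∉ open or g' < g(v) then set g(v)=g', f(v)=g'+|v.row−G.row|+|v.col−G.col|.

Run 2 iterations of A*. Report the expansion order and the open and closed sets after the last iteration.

step 1: expand (1,5) (f=7, h=3) → closed; open now [(0,1) g=1 f=9, (0,2) g=2 f=9, (0,3) g=3 f=9, (0,4) g=4 f=9, (0,5) g=5 f=9, (1,0) g=1 f=9, (1,6) g=5 f=7, (2,1) g=1 f=7, (2,2) g=2 f=7, (2,3) g=3 f=7, (2,4) g=4 f=7, (2,5) g=5 f=7]
step 2: expand (1,6) (f=7, h=2) → closed; open now [(0,1) g=1 f=9, (0,2) g=2 f=9, (0,3) g=3 f=9, (0,4) g=4 f=9, (0,5) g=5 f=9, (0,6) g=6 f=9, (1,0) g=1 f=9, (1,7) g=6 f=9, (2,1) g=1 f=7, (2,2) g=2 f=7, (2,3) g=3 f=7, (2,4) g=4 f=7, (2,5) g=5 f=7, (2,6) g=6 f=7]

order=[(1,5) → (1,6)]; open=[(0,1) g=1 f=9, (0,2) g=2 f=9, (0,3) g=3 f=9, (0,4) g=4 f=9, (0,5) g=5 f=9, (0,6) g=6 f=9, (1,0) g=1 f=9, (1,7) g=6 f=9, (2,1) g=1 f=7, (2,2) g=2 f=7, (2,3) g=3 f=7, (2,4) g=4 f=7, (2,5) g=5 f=7, (2,6) g=6 f=7]; closed=[(1,1), (1,2), (1,3), (1,4), (1,5), (1,6)]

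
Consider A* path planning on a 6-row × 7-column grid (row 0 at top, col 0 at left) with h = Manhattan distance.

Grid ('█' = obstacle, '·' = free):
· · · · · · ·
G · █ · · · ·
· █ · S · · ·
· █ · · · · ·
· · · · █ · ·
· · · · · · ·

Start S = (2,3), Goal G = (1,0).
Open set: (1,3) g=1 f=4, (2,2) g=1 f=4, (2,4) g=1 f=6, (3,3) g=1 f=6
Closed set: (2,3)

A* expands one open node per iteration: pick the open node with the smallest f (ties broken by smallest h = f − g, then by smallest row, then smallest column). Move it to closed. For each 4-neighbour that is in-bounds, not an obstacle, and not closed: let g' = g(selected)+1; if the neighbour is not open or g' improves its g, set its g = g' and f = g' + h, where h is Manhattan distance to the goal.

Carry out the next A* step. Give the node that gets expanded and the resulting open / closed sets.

step 1: expand (1,3) (f=4, h=3) → closed; open now [(0,3) g=2 f=6, (1,4) g=2 f=6, (2,2) g=1 f=4, (2,4) g=1 f=6, (3,3) g=1 f=6]

expanded=(1,3); open=[(0,3) g=2 f=6, (1,4) g=2 f=6, (2,2) g=1 f=4, (2,4) g=1 f=6, (3,3) g=1 f=6]; closed=[(1,3), (2,3)]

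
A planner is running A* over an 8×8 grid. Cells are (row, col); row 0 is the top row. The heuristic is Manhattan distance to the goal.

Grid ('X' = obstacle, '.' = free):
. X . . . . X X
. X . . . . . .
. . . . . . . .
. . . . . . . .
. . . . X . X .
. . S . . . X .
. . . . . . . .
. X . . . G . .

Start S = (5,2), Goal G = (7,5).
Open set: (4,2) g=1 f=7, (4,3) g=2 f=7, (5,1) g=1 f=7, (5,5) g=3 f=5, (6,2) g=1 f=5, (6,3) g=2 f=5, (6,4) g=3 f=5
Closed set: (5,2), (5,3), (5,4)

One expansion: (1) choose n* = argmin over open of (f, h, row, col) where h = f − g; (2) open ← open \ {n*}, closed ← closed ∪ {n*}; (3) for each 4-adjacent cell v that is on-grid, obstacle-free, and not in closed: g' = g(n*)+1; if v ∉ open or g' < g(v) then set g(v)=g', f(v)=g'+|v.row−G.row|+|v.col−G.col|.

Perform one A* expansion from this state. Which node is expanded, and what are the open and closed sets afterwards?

step 1: expand (5,5) (f=5, h=2) → closed; open now [(4,2) g=1 f=7, (4,3) g=2 f=7, (4,5) g=4 f=7, (5,1) g=1 f=7, (6,2) g=1 f=5, (6,3) g=2 f=5, (6,4) g=3 f=5, (6,5) g=4 f=5]

expanded=(5,5); open=[(4,2) g=1 f=7, (4,3) g=2 f=7, (4,5) g=4 f=7, (5,1) g=1 f=7, (6,2) g=1 f=5, (6,3) g=2 f=5, (6,4) g=3 f=5, (6,5) g=4 f=5]; closed=[(5,2), (5,3), (5,4), (5,5)]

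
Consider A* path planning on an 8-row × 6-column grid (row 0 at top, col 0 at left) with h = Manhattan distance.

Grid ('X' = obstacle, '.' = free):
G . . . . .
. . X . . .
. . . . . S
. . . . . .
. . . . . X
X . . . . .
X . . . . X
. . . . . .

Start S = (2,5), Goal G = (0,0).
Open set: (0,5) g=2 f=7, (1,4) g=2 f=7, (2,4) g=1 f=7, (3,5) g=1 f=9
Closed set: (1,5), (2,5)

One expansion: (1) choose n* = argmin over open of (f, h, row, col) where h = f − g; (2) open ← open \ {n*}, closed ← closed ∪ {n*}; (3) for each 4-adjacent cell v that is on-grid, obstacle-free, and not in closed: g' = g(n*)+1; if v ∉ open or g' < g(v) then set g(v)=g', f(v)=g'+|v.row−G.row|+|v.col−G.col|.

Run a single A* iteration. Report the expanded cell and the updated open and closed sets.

expanded=(0,5); open=[(0,4) g=3 f=7, (1,4) g=2 f=7, (2,4) g=1 f=7, (3,5) g=1 f=9]; closed=[(0,5), (1,5), (2,5)]

step 1: expand (0,5) (f=7, h=5) → closed; open now [(0,4) g=3 f=7, (1,4) g=2 f=7, (2,4) g=1 f=7, (3,5) g=1 f=9]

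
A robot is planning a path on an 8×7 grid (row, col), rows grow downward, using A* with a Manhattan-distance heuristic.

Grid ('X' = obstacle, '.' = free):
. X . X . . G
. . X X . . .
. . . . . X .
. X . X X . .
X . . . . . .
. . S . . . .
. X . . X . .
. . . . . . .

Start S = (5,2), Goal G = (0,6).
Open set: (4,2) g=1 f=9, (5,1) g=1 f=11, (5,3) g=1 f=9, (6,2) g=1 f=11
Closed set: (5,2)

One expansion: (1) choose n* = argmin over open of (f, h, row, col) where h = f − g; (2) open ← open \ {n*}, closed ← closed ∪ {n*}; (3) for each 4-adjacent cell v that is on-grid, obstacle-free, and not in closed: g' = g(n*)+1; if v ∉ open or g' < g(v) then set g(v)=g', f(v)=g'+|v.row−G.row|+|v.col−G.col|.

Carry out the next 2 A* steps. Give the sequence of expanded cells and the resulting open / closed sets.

order=[(4,2) → (3,2)]; open=[(2,2) g=3 f=9, (4,1) g=2 f=11, (4,3) g=2 f=9, (5,1) g=1 f=11, (5,3) g=1 f=9, (6,2) g=1 f=11]; closed=[(3,2), (4,2), (5,2)]

step 1: expand (4,2) (f=9, h=8) → closed; open now [(3,2) g=2 f=9, (4,1) g=2 f=11, (4,3) g=2 f=9, (5,1) g=1 f=11, (5,3) g=1 f=9, (6,2) g=1 f=11]
step 2: expand (3,2) (f=9, h=7) → closed; open now [(2,2) g=3 f=9, (4,1) g=2 f=11, (4,3) g=2 f=9, (5,1) g=1 f=11, (5,3) g=1 f=9, (6,2) g=1 f=11]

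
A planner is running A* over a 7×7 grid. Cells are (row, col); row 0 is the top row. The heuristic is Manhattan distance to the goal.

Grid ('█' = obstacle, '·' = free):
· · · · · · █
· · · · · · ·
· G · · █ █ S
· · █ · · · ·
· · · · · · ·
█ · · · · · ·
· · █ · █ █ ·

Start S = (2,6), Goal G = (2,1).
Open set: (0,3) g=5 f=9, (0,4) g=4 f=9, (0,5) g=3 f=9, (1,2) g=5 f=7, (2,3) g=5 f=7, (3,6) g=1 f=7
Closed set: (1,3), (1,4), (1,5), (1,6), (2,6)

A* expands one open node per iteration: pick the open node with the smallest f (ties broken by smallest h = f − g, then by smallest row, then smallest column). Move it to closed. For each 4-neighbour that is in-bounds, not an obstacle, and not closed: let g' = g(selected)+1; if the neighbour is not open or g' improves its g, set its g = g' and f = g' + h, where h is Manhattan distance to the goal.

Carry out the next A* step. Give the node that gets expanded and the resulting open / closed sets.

expanded=(1,2); open=[(0,2) g=6 f=9, (0,3) g=5 f=9, (0,4) g=4 f=9, (0,5) g=3 f=9, (1,1) g=6 f=7, (2,2) g=6 f=7, (2,3) g=5 f=7, (3,6) g=1 f=7]; closed=[(1,2), (1,3), (1,4), (1,5), (1,6), (2,6)]

step 1: expand (1,2) (f=7, h=2) → closed; open now [(0,2) g=6 f=9, (0,3) g=5 f=9, (0,4) g=4 f=9, (0,5) g=3 f=9, (1,1) g=6 f=7, (2,2) g=6 f=7, (2,3) g=5 f=7, (3,6) g=1 f=7]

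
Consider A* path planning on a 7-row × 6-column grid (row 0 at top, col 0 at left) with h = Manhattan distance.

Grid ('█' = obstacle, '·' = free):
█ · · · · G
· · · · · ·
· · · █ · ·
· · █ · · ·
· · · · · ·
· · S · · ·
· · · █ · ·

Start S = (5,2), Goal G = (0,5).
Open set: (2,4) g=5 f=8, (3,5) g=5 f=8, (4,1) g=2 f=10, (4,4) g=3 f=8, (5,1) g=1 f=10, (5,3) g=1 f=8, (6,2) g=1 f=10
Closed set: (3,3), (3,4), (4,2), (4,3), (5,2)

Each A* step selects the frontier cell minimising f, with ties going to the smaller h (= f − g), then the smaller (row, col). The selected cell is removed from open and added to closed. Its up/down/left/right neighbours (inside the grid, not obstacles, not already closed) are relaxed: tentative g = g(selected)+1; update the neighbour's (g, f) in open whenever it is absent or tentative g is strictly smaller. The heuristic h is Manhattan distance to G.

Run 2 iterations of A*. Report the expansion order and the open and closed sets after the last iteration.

order=[(2,4) → (1,4)]; open=[(0,4) g=7 f=8, (1,3) g=7 f=10, (1,5) g=7 f=8, (2,5) g=6 f=8, (3,5) g=5 f=8, (4,1) g=2 f=10, (4,4) g=3 f=8, (5,1) g=1 f=10, (5,3) g=1 f=8, (6,2) g=1 f=10]; closed=[(1,4), (2,4), (3,3), (3,4), (4,2), (4,3), (5,2)]

step 1: expand (2,4) (f=8, h=3) → closed; open now [(1,4) g=6 f=8, (2,5) g=6 f=8, (3,5) g=5 f=8, (4,1) g=2 f=10, (4,4) g=3 f=8, (5,1) g=1 f=10, (5,3) g=1 f=8, (6,2) g=1 f=10]
step 2: expand (1,4) (f=8, h=2) → closed; open now [(0,4) g=7 f=8, (1,3) g=7 f=10, (1,5) g=7 f=8, (2,5) g=6 f=8, (3,5) g=5 f=8, (4,1) g=2 f=10, (4,4) g=3 f=8, (5,1) g=1 f=10, (5,3) g=1 f=8, (6,2) g=1 f=10]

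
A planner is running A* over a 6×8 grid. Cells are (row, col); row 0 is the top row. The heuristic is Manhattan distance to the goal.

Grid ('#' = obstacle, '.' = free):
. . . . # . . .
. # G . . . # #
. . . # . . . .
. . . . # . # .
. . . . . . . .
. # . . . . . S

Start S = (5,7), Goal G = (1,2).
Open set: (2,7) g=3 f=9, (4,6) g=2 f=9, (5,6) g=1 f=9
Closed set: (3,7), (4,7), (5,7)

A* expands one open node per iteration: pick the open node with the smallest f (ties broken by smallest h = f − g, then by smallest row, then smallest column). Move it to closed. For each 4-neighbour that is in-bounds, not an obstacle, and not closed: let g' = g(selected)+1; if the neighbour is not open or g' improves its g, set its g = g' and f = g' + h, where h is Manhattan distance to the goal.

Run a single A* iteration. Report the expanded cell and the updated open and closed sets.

step 1: expand (2,7) (f=9, h=6) → closed; open now [(2,6) g=4 f=9, (4,6) g=2 f=9, (5,6) g=1 f=9]

expanded=(2,7); open=[(2,6) g=4 f=9, (4,6) g=2 f=9, (5,6) g=1 f=9]; closed=[(2,7), (3,7), (4,7), (5,7)]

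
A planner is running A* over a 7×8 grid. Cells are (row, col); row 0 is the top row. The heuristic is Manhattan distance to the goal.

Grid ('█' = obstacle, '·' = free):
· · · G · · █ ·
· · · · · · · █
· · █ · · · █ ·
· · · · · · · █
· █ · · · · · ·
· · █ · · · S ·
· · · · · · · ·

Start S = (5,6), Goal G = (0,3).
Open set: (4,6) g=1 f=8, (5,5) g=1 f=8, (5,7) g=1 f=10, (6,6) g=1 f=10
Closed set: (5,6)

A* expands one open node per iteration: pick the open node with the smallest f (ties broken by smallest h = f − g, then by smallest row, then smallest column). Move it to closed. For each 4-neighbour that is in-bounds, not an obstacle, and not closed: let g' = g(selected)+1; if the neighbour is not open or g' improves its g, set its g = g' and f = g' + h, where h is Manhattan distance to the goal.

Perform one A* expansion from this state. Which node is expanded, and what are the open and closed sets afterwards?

expanded=(4,6); open=[(3,6) g=2 f=8, (4,5) g=2 f=8, (4,7) g=2 f=10, (5,5) g=1 f=8, (5,7) g=1 f=10, (6,6) g=1 f=10]; closed=[(4,6), (5,6)]

step 1: expand (4,6) (f=8, h=7) → closed; open now [(3,6) g=2 f=8, (4,5) g=2 f=8, (4,7) g=2 f=10, (5,5) g=1 f=8, (5,7) g=1 f=10, (6,6) g=1 f=10]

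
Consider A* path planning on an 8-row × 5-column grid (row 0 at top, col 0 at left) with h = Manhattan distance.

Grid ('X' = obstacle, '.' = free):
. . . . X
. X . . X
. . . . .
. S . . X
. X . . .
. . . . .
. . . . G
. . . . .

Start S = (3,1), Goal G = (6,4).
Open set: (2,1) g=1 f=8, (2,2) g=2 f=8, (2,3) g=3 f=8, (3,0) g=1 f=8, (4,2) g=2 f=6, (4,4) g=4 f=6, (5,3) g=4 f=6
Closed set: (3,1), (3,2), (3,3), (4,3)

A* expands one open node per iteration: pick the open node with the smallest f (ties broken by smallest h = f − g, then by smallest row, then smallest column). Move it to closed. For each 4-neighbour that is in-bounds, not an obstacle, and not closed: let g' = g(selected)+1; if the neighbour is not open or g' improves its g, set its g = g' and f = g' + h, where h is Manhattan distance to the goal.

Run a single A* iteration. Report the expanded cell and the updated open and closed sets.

step 1: expand (4,4) (f=6, h=2) → closed; open now [(2,1) g=1 f=8, (2,2) g=2 f=8, (2,3) g=3 f=8, (3,0) g=1 f=8, (4,2) g=2 f=6, (5,3) g=4 f=6, (5,4) g=5 f=6]

expanded=(4,4); open=[(2,1) g=1 f=8, (2,2) g=2 f=8, (2,3) g=3 f=8, (3,0) g=1 f=8, (4,2) g=2 f=6, (5,3) g=4 f=6, (5,4) g=5 f=6]; closed=[(3,1), (3,2), (3,3), (4,3), (4,4)]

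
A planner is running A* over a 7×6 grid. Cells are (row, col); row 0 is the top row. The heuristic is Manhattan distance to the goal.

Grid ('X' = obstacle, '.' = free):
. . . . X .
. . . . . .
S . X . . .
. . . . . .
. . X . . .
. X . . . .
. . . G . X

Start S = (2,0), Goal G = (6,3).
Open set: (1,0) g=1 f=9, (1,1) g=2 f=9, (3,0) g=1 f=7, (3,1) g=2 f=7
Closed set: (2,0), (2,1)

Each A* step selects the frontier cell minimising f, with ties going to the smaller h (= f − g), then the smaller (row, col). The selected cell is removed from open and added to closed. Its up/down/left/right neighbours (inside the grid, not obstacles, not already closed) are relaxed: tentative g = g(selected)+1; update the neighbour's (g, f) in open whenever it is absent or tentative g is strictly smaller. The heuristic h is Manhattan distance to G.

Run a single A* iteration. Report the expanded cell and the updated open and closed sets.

expanded=(3,1); open=[(1,0) g=1 f=9, (1,1) g=2 f=9, (3,0) g=1 f=7, (3,2) g=3 f=7, (4,1) g=3 f=7]; closed=[(2,0), (2,1), (3,1)]

step 1: expand (3,1) (f=7, h=5) → closed; open now [(1,0) g=1 f=9, (1,1) g=2 f=9, (3,0) g=1 f=7, (3,2) g=3 f=7, (4,1) g=3 f=7]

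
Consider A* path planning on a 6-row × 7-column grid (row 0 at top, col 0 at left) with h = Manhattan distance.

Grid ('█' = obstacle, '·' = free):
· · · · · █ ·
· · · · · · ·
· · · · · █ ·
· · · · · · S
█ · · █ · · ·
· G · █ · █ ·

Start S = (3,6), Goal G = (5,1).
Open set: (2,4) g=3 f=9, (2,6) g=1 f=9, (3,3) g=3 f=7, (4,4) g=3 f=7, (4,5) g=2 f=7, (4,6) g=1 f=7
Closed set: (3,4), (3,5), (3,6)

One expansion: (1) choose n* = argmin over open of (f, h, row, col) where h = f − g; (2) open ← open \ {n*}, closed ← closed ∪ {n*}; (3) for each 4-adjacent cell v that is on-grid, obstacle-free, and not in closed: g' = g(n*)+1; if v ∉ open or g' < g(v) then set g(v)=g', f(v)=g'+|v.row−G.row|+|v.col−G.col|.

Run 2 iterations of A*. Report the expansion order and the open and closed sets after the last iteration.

order=[(3,3) → (3,2)]; open=[(2,2) g=5 f=9, (2,3) g=4 f=9, (2,4) g=3 f=9, (2,6) g=1 f=9, (3,1) g=5 f=7, (4,2) g=5 f=7, (4,4) g=3 f=7, (4,5) g=2 f=7, (4,6) g=1 f=7]; closed=[(3,2), (3,3), (3,4), (3,5), (3,6)]

step 1: expand (3,3) (f=7, h=4) → closed; open now [(2,3) g=4 f=9, (2,4) g=3 f=9, (2,6) g=1 f=9, (3,2) g=4 f=7, (4,4) g=3 f=7, (4,5) g=2 f=7, (4,6) g=1 f=7]
step 2: expand (3,2) (f=7, h=3) → closed; open now [(2,2) g=5 f=9, (2,3) g=4 f=9, (2,4) g=3 f=9, (2,6) g=1 f=9, (3,1) g=5 f=7, (4,2) g=5 f=7, (4,4) g=3 f=7, (4,5) g=2 f=7, (4,6) g=1 f=7]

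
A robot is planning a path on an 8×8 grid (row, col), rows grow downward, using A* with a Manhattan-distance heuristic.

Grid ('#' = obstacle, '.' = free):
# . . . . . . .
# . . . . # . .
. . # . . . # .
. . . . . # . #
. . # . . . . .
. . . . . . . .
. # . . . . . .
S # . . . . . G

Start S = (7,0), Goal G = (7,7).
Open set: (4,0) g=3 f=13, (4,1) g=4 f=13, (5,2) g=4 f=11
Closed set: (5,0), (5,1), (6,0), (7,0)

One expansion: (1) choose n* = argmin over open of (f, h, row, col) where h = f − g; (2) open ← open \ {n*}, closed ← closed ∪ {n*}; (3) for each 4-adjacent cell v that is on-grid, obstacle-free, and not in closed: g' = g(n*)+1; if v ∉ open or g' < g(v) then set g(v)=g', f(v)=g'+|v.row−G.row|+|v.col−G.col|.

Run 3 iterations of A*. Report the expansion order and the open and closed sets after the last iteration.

step 1: expand (5,2) (f=11, h=7) → closed; open now [(4,0) g=3 f=13, (4,1) g=4 f=13, (5,3) g=5 f=11, (6,2) g=5 f=11]
step 2: expand (5,3) (f=11, h=6) → closed; open now [(4,0) g=3 f=13, (4,1) g=4 f=13, (4,3) g=6 f=13, (5,4) g=6 f=11, (6,2) g=5 f=11, (6,3) g=6 f=11]
step 3: expand (5,4) (f=11, h=5) → closed; open now [(4,0) g=3 f=13, (4,1) g=4 f=13, (4,3) g=6 f=13, (4,4) g=7 f=13, (5,5) g=7 f=11, (6,2) g=5 f=11, (6,3) g=6 f=11, (6,4) g=7 f=11]

order=[(5,2) → (5,3) → (5,4)]; open=[(4,0) g=3 f=13, (4,1) g=4 f=13, (4,3) g=6 f=13, (4,4) g=7 f=13, (5,5) g=7 f=11, (6,2) g=5 f=11, (6,3) g=6 f=11, (6,4) g=7 f=11]; closed=[(5,0), (5,1), (5,2), (5,3), (5,4), (6,0), (7,0)]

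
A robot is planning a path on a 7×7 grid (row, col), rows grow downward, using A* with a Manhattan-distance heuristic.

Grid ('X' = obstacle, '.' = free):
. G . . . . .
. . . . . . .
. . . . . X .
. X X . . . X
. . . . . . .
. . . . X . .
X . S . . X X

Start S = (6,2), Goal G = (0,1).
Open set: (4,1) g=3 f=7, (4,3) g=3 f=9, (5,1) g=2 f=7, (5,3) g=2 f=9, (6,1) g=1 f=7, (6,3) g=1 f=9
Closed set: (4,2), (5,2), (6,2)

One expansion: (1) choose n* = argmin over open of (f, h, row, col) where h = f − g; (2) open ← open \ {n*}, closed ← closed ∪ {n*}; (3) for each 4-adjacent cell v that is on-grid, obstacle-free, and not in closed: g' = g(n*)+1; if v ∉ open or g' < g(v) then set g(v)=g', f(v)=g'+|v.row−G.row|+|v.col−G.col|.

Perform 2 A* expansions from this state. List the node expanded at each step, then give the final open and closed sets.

step 1: expand (4,1) (f=7, h=4) → closed; open now [(4,0) g=4 f=9, (4,3) g=3 f=9, (5,1) g=2 f=7, (5,3) g=2 f=9, (6,1) g=1 f=7, (6,3) g=1 f=9]
step 2: expand (5,1) (f=7, h=5) → closed; open now [(4,0) g=4 f=9, (4,3) g=3 f=9, (5,0) g=3 f=9, (5,3) g=2 f=9, (6,1) g=1 f=7, (6,3) g=1 f=9]

order=[(4,1) → (5,1)]; open=[(4,0) g=4 f=9, (4,3) g=3 f=9, (5,0) g=3 f=9, (5,3) g=2 f=9, (6,1) g=1 f=7, (6,3) g=1 f=9]; closed=[(4,1), (4,2), (5,1), (5,2), (6,2)]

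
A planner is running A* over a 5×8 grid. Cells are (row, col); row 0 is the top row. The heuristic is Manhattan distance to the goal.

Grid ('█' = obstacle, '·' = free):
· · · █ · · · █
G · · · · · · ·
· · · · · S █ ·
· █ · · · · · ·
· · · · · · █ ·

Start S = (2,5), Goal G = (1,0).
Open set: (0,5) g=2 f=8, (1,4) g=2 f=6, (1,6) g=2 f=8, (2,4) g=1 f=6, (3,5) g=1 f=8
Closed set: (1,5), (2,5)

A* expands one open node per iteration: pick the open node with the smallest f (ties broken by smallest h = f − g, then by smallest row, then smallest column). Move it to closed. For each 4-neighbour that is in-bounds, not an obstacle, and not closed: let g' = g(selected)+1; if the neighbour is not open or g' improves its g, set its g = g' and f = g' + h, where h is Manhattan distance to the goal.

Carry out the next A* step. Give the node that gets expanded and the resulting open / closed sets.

step 1: expand (1,4) (f=6, h=4) → closed; open now [(0,4) g=3 f=8, (0,5) g=2 f=8, (1,3) g=3 f=6, (1,6) g=2 f=8, (2,4) g=1 f=6, (3,5) g=1 f=8]

expanded=(1,4); open=[(0,4) g=3 f=8, (0,5) g=2 f=8, (1,3) g=3 f=6, (1,6) g=2 f=8, (2,4) g=1 f=6, (3,5) g=1 f=8]; closed=[(1,4), (1,5), (2,5)]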